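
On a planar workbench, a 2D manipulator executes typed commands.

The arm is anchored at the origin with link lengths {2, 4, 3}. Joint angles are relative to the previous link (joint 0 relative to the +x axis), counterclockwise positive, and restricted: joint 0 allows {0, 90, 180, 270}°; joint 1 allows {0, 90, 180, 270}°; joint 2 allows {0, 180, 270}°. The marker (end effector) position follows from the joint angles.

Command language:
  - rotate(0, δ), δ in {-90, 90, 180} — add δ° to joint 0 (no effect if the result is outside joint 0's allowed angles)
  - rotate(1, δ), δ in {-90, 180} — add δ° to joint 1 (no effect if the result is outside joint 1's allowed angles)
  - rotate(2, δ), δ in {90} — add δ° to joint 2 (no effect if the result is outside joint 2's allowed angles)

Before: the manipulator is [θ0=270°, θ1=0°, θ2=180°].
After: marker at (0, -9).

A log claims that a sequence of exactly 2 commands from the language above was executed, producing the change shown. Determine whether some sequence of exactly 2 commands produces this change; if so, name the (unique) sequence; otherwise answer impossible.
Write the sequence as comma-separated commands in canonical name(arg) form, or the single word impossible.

rotate(2, 90), rotate(2, 90)

start: [θ0=270°, θ1=0°, θ2=180°]
1. rotate(2, 90) → [θ0=270°, θ1=0°, θ2=270°]
2. rotate(2, 90) → [θ0=270°, θ1=0°, θ2=0°]
no other 2-command option fits: unique.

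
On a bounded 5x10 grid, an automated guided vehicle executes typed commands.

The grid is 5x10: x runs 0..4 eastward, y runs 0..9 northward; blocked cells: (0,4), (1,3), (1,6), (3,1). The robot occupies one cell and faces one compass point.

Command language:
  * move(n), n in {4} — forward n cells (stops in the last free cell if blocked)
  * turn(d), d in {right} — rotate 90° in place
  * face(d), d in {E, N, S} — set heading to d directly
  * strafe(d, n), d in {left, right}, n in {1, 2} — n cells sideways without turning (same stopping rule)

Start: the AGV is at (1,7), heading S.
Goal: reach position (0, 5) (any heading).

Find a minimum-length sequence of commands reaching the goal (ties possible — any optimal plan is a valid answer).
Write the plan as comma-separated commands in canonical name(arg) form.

strafe(right, 2), move(4)

from: at (1,7), heading S
[1] after strafe(right, 2): at (0,7), heading S
[2] after move(4): at (0,5), heading S
nothing shorter than 2 reaches the goal.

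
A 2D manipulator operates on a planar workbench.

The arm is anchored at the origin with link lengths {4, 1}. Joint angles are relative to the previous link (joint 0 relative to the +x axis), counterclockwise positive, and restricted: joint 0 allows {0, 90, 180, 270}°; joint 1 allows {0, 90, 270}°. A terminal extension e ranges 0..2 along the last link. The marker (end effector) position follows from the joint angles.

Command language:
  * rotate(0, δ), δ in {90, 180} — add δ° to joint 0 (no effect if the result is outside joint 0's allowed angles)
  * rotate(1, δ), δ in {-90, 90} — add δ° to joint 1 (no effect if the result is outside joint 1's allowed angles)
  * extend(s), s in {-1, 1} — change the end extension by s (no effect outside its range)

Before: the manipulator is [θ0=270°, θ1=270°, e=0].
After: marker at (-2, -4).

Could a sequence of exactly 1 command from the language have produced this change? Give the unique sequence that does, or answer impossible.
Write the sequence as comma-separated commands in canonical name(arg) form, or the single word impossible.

extend(1)

start: [θ0=270°, θ1=270°, e=0]
[1] after extend(1): [θ0=270°, θ1=270°, e=1]
no rival 1-sequence matches.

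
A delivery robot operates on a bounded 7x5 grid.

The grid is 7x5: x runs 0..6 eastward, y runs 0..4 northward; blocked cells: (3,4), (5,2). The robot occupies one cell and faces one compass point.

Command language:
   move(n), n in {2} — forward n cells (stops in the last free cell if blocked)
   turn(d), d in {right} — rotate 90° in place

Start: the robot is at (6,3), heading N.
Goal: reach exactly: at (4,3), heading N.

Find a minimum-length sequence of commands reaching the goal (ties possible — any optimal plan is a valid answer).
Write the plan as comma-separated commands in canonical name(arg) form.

turn(right), turn(right), turn(right), move(2), turn(right)

t0: at (6,3), heading N
[1] after turn(right): at (6,3), heading E
[2] after turn(right): at (6,3), heading S
[3] after turn(right): at (6,3), heading W
[4] after move(2): at (4,3), heading W
[5] after turn(right): at (4,3), heading N
minimal: 5 command(s), checked below 5.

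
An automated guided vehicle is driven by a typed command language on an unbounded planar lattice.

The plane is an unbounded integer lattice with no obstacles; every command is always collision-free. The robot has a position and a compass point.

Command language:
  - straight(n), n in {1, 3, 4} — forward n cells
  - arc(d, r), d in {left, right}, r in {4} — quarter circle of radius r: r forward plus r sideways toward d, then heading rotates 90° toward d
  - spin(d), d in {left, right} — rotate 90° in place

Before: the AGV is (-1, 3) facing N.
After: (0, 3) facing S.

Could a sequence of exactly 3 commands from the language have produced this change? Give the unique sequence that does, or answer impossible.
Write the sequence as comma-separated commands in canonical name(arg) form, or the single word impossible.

spin(right), straight(1), spin(right)

key: position moved to (0,3) AND the heading swung to S — translation plus rotation needed
start: (-1, 3) facing N
1. spin(right) → (-1, 3) facing E
2. straight(1) → (0, 3) facing E
3. spin(right) → (0, 3) facing S
no rival 3-sequence matches.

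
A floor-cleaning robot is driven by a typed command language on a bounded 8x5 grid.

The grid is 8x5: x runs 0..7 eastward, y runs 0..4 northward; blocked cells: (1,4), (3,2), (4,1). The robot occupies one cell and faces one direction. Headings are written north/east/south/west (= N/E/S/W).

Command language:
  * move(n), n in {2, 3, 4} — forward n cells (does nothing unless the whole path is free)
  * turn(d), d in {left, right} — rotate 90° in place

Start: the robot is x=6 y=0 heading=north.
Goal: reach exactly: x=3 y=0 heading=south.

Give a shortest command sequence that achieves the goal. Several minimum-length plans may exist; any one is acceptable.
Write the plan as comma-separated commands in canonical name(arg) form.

turn(left), move(3), turn(left)

t0: x=6 y=0 heading=north
1. turn(left) → x=6 y=0 heading=west
2. move(3) → x=3 y=0 heading=west
3. turn(left) → x=3 y=0 heading=south
minimal: 3 command(s), checked below 3.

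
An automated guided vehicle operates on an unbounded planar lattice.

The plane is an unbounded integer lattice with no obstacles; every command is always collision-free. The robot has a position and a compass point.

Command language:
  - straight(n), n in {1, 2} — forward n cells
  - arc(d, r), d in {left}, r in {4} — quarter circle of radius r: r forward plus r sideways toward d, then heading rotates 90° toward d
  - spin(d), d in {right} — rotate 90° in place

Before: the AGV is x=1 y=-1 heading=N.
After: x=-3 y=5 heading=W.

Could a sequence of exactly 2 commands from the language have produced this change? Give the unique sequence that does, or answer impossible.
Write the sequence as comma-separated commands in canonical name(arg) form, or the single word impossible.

key: position moved to (-3,5) AND the heading swung to W — translation plus rotation needed
t0: x=1 y=-1 heading=N
t=1 straight(2) ⇒ x=1 y=1 heading=N
t=2 arc(left, 4) ⇒ x=-3 y=5 heading=W
no rival 2-sequence matches.

straight(2), arc(left, 4)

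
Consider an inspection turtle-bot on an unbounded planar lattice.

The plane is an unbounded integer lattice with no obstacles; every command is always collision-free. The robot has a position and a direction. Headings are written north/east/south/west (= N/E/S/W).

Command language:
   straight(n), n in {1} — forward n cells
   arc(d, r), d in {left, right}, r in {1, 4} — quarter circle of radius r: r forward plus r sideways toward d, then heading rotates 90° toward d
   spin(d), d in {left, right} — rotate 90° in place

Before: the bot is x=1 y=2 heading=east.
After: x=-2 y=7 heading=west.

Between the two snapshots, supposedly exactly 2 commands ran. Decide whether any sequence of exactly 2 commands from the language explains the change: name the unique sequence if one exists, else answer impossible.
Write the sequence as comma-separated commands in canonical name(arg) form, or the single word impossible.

arc(left, 1), arc(left, 4)

key: cell and facing (now W) both changed — the 2 commands mix motion and turning
t0: x=1 y=2 heading=east
step 1 (arc(left, 1)): x=2 y=3 heading=north
step 2 (arc(left, 4)): x=-2 y=7 heading=west
no other 2-command option fits: unique.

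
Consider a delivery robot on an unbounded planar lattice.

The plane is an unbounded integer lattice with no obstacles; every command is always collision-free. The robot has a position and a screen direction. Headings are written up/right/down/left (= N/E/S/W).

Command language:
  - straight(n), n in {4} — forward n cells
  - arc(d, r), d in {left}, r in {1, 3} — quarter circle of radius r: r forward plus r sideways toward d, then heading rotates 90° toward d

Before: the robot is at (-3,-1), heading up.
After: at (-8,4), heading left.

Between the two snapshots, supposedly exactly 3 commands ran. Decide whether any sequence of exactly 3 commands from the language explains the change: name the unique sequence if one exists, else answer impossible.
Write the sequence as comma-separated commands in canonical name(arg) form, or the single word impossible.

straight(4), arc(left, 1), straight(4)

key: position moved to (-8,4) AND the heading swung to W — translation plus rotation needed
t0: at (-3,-1), heading up
step 1 (straight(4)): at (-3,3), heading up
step 2 (arc(left, 1)): at (-4,4), heading left
step 3 (straight(4)): at (-8,4), heading left
uniquely the one of 27 3-step routes that fits.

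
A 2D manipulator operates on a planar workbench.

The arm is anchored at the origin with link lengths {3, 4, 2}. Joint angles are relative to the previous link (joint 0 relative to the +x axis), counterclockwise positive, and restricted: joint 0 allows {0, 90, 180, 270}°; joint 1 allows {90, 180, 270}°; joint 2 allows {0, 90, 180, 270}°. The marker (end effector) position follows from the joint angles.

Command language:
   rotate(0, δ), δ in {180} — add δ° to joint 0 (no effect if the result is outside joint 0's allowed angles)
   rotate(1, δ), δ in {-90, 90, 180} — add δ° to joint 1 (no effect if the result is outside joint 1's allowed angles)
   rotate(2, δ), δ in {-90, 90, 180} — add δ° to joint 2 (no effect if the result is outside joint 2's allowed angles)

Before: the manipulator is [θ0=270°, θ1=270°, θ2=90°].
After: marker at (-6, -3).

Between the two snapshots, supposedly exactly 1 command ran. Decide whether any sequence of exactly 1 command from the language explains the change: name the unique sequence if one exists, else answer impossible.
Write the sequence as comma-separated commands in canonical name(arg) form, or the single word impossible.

t0: [θ0=270°, θ1=270°, θ2=90°]
t=1 rotate(2, -90) ⇒ [θ0=270°, θ1=270°, θ2=0°]
uniquely the one of 7 1-step routes that fits.

rotate(2, -90)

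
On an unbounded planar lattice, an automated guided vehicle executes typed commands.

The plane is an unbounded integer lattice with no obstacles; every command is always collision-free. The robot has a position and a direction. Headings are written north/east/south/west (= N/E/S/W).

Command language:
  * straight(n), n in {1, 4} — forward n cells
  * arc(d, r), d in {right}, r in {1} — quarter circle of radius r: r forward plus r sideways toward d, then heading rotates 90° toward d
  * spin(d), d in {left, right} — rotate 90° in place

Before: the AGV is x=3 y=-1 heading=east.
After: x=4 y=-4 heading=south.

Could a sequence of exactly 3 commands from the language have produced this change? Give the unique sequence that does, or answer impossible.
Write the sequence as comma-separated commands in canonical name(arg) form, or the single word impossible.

key: cell and facing (now S) both changed — the 3 commands mix motion and turning
t0: x=3 y=-1 heading=east
t=1 arc(right, 1) ⇒ x=4 y=-2 heading=south
t=2 straight(1) ⇒ x=4 y=-3 heading=south
t=3 straight(1) ⇒ x=4 y=-4 heading=south
all 125 alternatives checked — unique.

arc(right, 1), straight(1), straight(1)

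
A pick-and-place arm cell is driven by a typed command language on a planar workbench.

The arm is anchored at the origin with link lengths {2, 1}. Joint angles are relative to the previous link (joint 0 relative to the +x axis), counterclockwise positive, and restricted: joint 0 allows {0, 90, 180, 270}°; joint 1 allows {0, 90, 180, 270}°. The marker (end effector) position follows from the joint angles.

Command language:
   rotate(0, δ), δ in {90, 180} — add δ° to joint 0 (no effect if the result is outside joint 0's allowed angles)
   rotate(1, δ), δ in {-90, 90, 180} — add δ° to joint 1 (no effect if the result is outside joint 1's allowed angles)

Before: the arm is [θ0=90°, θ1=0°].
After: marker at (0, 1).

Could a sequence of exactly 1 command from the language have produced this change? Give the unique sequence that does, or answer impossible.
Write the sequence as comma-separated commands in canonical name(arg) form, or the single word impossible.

t0: [θ0=90°, θ1=0°]
1. rotate(1, 180) → [θ0=90°, θ1=180°]
no other 1-command option fits: unique.

rotate(1, 180)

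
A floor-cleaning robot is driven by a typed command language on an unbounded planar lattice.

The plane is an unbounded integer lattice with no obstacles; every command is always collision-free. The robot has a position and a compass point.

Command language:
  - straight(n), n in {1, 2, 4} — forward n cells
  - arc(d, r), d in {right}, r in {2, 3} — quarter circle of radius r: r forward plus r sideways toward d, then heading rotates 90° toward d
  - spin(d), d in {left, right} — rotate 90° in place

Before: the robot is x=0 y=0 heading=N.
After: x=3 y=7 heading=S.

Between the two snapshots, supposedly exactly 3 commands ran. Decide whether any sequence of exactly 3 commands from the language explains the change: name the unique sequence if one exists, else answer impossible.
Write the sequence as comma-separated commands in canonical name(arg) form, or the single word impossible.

straight(4), arc(right, 3), spin(right)

key: order matters: swapping straight(4) and spin(right) lands elsewhere
start: x=0 y=0 heading=N
t=1 straight(4) ⇒ x=0 y=4 heading=N
t=2 arc(right, 3) ⇒ x=3 y=7 heading=E
t=3 spin(right) ⇒ x=3 y=7 heading=S
no rival 3-sequence matches.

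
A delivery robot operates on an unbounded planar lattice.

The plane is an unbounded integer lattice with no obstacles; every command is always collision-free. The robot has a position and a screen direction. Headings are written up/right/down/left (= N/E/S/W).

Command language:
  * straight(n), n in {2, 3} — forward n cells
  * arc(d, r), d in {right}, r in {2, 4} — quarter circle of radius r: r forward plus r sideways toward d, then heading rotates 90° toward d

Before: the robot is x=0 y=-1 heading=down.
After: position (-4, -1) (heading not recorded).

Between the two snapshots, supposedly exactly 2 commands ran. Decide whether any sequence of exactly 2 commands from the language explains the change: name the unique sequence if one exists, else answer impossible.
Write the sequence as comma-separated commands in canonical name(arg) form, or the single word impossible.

initial: x=0 y=-1 heading=down
1. arc(right, 2) → x=-2 y=-3 heading=left
2. arc(right, 2) → x=-4 y=-1 heading=up
no other 2-command option fits: unique.

arc(right, 2), arc(right, 2)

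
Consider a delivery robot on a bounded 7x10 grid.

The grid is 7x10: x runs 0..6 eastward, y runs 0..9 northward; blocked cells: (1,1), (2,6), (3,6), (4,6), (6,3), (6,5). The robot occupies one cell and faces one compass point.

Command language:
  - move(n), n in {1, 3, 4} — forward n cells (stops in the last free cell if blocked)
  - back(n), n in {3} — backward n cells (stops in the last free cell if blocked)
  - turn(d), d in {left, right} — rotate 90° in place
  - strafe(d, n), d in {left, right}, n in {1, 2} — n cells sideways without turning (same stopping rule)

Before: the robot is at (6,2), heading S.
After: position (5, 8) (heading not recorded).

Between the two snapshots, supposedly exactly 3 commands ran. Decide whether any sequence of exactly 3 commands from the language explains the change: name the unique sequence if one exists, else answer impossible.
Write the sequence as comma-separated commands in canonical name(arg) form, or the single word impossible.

strafe(right, 1), back(3), back(3)

key: order matters: swapping strafe(right, 1) and back(3) lands elsewhere
begin: at (6,2), heading S
step 1 (strafe(right, 1)): at (5,2), heading S
step 2 (back(3)): at (5,5), heading S
step 3 (back(3)): at (5,8), heading S
no rival 3-sequence matches.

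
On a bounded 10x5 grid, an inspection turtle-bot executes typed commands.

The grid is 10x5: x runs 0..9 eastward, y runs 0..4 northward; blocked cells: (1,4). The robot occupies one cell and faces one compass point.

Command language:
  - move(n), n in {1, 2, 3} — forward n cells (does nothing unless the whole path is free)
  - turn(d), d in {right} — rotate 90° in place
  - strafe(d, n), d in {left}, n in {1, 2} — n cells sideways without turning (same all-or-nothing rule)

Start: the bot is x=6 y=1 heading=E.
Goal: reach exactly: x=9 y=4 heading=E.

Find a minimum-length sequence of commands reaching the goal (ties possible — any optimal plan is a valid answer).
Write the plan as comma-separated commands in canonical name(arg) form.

t0: x=6 y=1 heading=E
step 1 (strafe(left, 1)): x=6 y=2 heading=E
step 2 (move(3)): x=9 y=2 heading=E
step 3 (strafe(left, 2)): x=9 y=4 heading=E
no 2-step plan works, so 3 is optimal.

strafe(left, 1), move(3), strafe(left, 2)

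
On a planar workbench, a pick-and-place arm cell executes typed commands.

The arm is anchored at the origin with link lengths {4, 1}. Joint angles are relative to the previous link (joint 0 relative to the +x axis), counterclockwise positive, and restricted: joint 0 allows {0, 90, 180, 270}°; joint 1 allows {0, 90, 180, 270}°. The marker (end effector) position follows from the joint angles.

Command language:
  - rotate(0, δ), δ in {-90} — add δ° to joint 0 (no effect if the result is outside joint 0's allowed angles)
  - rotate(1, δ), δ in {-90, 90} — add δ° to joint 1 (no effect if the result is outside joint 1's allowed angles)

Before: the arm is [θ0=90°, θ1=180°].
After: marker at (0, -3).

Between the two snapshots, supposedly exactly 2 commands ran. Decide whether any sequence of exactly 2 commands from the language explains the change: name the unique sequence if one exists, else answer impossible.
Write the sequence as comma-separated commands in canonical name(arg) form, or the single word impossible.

rotate(0, -90), rotate(0, -90)

start: [θ0=90°, θ1=180°]
[1] after rotate(0, -90): [θ0=0°, θ1=180°]
[2] after rotate(0, -90): [θ0=270°, θ1=180°]
all 9 alternatives checked — unique.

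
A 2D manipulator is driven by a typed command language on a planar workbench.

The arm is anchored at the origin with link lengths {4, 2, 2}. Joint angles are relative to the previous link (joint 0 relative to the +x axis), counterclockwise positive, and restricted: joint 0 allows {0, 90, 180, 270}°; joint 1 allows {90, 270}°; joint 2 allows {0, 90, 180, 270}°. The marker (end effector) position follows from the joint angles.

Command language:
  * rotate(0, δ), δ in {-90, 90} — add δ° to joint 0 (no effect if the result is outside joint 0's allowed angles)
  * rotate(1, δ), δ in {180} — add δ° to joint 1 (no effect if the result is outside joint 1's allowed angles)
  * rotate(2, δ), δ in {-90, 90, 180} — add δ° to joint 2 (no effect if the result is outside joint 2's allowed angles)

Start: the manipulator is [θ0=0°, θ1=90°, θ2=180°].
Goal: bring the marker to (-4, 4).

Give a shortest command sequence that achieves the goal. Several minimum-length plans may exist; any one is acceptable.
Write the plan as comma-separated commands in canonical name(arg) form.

rotate(2, 180), rotate(0, 90)

start: [θ0=0°, θ1=90°, θ2=180°]
t=1 rotate(2, 180) ⇒ [θ0=0°, θ1=90°, θ2=0°]
t=2 rotate(0, 90) ⇒ [θ0=90°, θ1=90°, θ2=0°]
no 1-step plan works, so 2 is optimal.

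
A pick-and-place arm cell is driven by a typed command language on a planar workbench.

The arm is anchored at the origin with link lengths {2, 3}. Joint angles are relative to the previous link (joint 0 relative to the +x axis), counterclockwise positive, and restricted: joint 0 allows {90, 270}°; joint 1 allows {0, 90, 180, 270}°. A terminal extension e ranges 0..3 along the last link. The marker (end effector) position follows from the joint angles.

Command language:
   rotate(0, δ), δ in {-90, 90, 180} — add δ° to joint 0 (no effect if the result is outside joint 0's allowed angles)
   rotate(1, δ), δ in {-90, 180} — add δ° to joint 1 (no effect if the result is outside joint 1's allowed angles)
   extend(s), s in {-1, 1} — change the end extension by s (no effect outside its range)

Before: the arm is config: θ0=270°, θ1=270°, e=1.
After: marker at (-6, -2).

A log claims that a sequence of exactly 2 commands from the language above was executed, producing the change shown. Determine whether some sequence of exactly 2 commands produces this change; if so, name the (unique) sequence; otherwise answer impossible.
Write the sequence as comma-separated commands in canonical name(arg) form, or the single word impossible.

t0: config: θ0=270°, θ1=270°, e=1
step 1 (extend(1)): config: θ0=270°, θ1=270°, e=2
step 2 (extend(1)): config: θ0=270°, θ1=270°, e=3
no other 2-command option fits: unique.

extend(1), extend(1)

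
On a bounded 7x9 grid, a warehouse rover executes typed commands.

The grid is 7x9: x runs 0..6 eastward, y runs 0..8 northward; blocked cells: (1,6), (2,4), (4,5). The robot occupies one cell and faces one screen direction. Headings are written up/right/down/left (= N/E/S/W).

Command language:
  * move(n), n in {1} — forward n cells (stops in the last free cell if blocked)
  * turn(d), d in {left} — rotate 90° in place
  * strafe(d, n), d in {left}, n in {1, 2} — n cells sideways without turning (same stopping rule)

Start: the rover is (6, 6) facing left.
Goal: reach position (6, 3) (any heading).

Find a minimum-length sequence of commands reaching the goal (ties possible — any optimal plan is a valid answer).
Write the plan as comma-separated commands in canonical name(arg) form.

strafe(left, 1), strafe(left, 2)

begin: (6, 6) facing left
[1] after strafe(left, 1): (6, 5) facing left
[2] after strafe(left, 2): (6, 3) facing left
nothing shorter than 2 reaches the goal.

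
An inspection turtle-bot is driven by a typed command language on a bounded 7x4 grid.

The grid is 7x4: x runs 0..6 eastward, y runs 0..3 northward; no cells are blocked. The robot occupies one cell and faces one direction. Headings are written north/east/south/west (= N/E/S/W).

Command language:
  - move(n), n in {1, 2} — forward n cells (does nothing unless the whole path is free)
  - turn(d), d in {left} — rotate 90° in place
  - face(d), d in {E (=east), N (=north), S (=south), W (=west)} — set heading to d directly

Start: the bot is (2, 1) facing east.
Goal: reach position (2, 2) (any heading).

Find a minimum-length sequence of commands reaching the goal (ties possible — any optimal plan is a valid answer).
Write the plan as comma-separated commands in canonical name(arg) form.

start: (2, 1) facing east
step 1 (face(N)): (2, 1) facing north
step 2 (move(1)): (2, 2) facing north
no 1-step plan works, so 2 is optimal.

face(N), move(1)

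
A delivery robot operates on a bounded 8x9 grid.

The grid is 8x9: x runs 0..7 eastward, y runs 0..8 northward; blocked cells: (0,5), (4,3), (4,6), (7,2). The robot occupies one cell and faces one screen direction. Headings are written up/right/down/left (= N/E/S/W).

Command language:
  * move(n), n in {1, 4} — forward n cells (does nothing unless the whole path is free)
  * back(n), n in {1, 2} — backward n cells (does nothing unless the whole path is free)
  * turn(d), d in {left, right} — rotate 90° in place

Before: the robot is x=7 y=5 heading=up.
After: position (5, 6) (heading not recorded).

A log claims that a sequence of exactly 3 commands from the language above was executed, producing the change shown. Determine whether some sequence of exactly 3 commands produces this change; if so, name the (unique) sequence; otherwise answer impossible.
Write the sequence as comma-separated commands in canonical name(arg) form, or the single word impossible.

key: order matters: swapping move(1) and back(2) lands elsewhere
t0: x=7 y=5 heading=up
step 1 (move(1)): x=7 y=6 heading=up
step 2 (turn(right)): x=7 y=6 heading=right
step 3 (back(2)): x=5 y=6 heading=right
all 216 alternatives checked — unique.

move(1), turn(right), back(2)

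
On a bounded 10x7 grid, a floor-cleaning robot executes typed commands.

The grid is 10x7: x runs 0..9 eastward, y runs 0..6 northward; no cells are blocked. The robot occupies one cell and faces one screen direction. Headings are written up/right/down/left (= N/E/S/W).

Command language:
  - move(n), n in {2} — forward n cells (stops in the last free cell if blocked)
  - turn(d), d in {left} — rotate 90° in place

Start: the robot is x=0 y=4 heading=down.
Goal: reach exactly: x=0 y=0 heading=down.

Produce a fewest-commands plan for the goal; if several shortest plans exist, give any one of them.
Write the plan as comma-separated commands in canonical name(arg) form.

start: x=0 y=4 heading=down
step 1 (move(2)): x=0 y=2 heading=down
step 2 (move(2)): x=0 y=0 heading=down
shorter routes all fall short; 2 is best.

move(2), move(2)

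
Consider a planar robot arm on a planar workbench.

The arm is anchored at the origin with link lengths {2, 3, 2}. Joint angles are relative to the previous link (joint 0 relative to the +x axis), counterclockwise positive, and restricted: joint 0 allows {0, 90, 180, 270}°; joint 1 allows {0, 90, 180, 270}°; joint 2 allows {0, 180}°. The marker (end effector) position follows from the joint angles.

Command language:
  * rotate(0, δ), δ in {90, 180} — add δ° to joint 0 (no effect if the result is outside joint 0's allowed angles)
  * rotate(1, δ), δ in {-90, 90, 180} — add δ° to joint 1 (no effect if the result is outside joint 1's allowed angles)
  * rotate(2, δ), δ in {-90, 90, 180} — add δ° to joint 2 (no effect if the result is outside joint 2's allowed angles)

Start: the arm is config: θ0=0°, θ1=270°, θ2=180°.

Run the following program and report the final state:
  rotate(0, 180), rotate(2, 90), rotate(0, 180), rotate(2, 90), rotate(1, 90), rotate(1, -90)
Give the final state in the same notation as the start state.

begin: config: θ0=0°, θ1=270°, θ2=180°
step 1 (rotate(0, 180)): config: θ0=180°, θ1=270°, θ2=180°
step 2 (rotate(2, 90)): config: θ0=180°, θ1=270°, θ2=180°
step 3 (rotate(0, 180)): config: θ0=0°, θ1=270°, θ2=180°
step 4 (rotate(2, 90)): config: θ0=0°, θ1=270°, θ2=180°
step 5 (rotate(1, 90)): config: θ0=0°, θ1=0°, θ2=180°
step 6 (rotate(1, -90)): config: θ0=0°, θ1=270°, θ2=180°

config: θ0=0°, θ1=270°, θ2=180°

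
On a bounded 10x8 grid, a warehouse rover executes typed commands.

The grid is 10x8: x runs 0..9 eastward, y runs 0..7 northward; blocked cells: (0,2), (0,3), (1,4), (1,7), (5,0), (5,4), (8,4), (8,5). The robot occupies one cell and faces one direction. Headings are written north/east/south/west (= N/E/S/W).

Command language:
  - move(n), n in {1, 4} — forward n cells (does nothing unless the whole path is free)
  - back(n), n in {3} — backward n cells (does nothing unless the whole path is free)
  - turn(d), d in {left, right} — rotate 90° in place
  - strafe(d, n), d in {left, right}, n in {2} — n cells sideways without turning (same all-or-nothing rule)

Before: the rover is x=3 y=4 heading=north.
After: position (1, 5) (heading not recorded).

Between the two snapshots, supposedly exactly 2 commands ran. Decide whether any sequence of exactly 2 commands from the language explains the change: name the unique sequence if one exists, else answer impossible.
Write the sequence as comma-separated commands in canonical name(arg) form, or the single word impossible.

move(1), strafe(left, 2)

key: order matters: swapping move(1) and strafe(left, 2) lands elsewhere
start: x=3 y=4 heading=north
step 1 (move(1)): x=3 y=5 heading=north
step 2 (strafe(left, 2)): x=1 y=5 heading=north
all 49 alternatives checked — unique.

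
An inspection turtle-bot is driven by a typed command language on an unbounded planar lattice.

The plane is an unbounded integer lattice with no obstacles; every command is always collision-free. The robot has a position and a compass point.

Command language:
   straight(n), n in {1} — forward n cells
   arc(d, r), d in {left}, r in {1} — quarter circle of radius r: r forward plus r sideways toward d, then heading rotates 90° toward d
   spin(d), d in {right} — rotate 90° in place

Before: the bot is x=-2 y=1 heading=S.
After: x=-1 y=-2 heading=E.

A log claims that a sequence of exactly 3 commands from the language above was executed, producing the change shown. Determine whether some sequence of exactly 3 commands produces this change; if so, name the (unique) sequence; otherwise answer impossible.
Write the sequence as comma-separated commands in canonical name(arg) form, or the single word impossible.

straight(1), straight(1), arc(left, 1)

key: running arc(left, 1) before straight(1) would end elsewhere — order is forced
begin: x=-2 y=1 heading=S
1. straight(1) → x=-2 y=0 heading=S
2. straight(1) → x=-2 y=-1 heading=S
3. arc(left, 1) → x=-1 y=-2 heading=E
uniquely the one of 27 3-step routes that fits.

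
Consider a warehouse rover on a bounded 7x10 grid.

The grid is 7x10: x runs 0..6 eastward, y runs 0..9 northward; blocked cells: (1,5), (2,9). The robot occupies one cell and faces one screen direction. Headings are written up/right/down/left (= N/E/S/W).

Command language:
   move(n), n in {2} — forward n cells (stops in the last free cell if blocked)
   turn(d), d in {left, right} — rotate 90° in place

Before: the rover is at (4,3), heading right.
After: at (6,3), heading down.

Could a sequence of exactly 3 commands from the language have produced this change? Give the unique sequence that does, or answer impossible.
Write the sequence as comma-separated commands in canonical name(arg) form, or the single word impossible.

move(2), move(2), turn(right)

key: the second move(2) runs into the grid edge before its full distance
from: at (4,3), heading right
t=1 move(2) ⇒ at (6,3), heading right
t=2 move(2) ⇒ at (6,3), heading right
t=3 turn(right) ⇒ at (6,3), heading down
all 27 alternatives checked — unique.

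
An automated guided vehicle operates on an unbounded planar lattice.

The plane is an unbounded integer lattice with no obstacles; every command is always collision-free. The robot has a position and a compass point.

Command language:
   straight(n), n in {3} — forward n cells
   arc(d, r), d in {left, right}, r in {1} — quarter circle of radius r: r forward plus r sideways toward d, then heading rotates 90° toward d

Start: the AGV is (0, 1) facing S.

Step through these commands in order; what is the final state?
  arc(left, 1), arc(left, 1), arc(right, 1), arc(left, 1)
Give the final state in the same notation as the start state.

t0: (0, 1) facing S
step 1 (arc(left, 1)): (1, 0) facing E
step 2 (arc(left, 1)): (2, 1) facing N
step 3 (arc(right, 1)): (3, 2) facing E
step 4 (arc(left, 1)): (4, 3) facing N

(4, 3) facing N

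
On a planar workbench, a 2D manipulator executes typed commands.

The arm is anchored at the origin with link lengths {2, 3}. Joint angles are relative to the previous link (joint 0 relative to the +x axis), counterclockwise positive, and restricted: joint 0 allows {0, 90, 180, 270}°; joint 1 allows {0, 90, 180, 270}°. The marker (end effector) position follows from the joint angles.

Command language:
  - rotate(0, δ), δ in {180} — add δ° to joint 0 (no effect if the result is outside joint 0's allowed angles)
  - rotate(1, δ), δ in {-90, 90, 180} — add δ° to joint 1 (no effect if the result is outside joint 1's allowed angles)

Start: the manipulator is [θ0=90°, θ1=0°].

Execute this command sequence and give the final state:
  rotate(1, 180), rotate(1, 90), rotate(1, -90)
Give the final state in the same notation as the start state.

t0: [θ0=90°, θ1=0°]
1. rotate(1, 180) → [θ0=90°, θ1=180°]
2. rotate(1, 90) → [θ0=90°, θ1=270°]
3. rotate(1, -90) → [θ0=90°, θ1=180°]

[θ0=90°, θ1=180°]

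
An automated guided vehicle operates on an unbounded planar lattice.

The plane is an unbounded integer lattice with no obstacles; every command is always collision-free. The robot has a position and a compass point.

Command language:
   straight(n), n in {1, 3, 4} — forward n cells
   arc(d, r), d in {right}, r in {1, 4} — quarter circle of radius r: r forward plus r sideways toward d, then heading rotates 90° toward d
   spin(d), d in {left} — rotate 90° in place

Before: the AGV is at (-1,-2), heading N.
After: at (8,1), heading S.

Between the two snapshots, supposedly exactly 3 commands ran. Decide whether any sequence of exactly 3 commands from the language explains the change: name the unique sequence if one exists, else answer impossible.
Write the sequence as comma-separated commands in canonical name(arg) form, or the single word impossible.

arc(right, 4), straight(4), arc(right, 1)

key: order matters: swapping arc(right, 4) and arc(right, 1) lands elsewhere
t0: at (-1,-2), heading N
1. arc(right, 4) → at (3,2), heading E
2. straight(4) → at (7,2), heading E
3. arc(right, 1) → at (8,1), heading S
all 216 alternatives checked — unique.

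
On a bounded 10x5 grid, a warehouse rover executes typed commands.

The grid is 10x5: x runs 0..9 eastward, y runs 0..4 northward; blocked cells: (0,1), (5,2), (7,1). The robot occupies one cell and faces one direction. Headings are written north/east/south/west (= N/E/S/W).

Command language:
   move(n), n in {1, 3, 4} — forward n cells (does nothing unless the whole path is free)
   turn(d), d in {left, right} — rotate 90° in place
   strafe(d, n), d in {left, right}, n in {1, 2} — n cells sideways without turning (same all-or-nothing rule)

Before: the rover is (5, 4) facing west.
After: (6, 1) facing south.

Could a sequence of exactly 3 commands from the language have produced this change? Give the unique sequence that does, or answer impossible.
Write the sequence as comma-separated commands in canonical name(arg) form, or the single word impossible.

key: running move(3) before turn(left) would end elsewhere — order is forced
begin: (5, 4) facing west
step 1 (turn(left)): (5, 4) facing south
step 2 (strafe(left, 1)): (6, 4) facing south
step 3 (move(3)): (6, 1) facing south
uniquely the one of 729 3-step routes that fits.

turn(left), strafe(left, 1), move(3)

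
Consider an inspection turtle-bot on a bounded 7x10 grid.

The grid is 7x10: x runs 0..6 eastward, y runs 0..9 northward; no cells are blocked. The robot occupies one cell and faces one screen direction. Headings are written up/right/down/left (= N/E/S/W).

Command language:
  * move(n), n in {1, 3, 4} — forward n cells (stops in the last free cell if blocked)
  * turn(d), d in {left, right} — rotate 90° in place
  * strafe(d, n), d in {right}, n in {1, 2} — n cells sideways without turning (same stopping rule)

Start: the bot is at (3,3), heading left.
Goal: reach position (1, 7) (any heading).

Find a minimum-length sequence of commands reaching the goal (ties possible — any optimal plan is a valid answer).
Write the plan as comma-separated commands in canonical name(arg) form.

move(3), turn(right), strafe(right, 1), move(4)

t0: at (3,3), heading left
1. move(3) → at (0,3), heading left
2. turn(right) → at (0,3), heading up
3. strafe(right, 1) → at (1,3), heading up
4. move(4) → at (1,7), heading up
minimal: 4 command(s), checked below 4.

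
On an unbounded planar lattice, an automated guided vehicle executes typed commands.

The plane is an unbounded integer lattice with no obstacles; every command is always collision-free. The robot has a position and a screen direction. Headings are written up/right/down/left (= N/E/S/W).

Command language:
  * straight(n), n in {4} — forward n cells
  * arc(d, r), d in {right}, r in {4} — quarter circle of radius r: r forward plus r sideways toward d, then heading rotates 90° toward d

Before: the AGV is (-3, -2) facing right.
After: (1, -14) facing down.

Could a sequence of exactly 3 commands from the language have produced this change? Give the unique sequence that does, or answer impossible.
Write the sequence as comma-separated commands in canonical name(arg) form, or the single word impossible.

key: order matters: swapping arc(right, 4) and straight(4) lands elsewhere
initial: (-3, -2) facing right
1. arc(right, 4) → (1, -6) facing down
2. straight(4) → (1, -10) facing down
3. straight(4) → (1, -14) facing down
no rival 3-sequence matches.

arc(right, 4), straight(4), straight(4)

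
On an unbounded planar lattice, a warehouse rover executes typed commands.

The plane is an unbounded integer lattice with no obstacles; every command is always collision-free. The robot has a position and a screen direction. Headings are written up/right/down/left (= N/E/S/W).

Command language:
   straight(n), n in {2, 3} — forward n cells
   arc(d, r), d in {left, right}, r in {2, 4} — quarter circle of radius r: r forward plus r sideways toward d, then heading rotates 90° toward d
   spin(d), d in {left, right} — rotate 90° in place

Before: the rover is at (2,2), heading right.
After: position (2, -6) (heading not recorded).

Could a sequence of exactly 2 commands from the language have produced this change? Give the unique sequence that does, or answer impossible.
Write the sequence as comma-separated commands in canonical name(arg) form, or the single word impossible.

start: at (2,2), heading right
t=1 arc(right, 4) ⇒ at (6,-2), heading down
t=2 arc(right, 4) ⇒ at (2,-6), heading left
uniquely the one of 64 2-step routes that fits.

arc(right, 4), arc(right, 4)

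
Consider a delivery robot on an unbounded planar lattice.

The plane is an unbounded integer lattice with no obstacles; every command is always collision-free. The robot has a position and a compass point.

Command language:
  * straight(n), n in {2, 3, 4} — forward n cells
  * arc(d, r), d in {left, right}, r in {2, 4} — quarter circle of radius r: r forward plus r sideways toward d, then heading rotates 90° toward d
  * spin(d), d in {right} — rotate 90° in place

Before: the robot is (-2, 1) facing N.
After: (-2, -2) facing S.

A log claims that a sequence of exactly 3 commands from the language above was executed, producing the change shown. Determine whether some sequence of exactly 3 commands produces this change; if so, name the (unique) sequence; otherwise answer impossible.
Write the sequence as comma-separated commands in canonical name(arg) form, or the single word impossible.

key: cell and facing (now S) both changed — the 3 commands mix motion and turning
t0: (-2, 1) facing N
step 1 (spin(right)): (-2, 1) facing E
step 2 (spin(right)): (-2, 1) facing S
step 3 (straight(3)): (-2, -2) facing S
no other 3-command option fits: unique.

spin(right), spin(right), straight(3)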